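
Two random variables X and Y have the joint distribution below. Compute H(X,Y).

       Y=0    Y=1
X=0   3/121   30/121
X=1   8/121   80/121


H(X,Y) = -Σ p(x,y) log₂ p(x,y)
  p(0,0)=3/121: -0.0248 × log₂(0.0248) = 0.1322
  p(0,1)=30/121: -0.2479 × log₂(0.2479) = 0.4988
  p(1,0)=8/121: -0.0661 × log₂(0.0661) = 0.2591
  p(1,1)=80/121: -0.6612 × log₂(0.6612) = 0.3947
H(X,Y) = 1.2848 bits


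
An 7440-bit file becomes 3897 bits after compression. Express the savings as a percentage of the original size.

Space savings = (1 - Compressed/Original) × 100%
= (1 - 3897/7440) × 100%
= 47.62%


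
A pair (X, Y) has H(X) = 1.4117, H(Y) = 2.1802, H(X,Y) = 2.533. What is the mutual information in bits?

I(X;Y) = H(X) + H(Y) - H(X,Y)
I(X;Y) = 1.4117 + 2.1802 - 2.533 = 1.0589 bits


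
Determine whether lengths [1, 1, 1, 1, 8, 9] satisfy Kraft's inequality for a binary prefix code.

Kraft inequality: Σ 2^(-l_i) ≤ 1 for prefix-free code
Calculating: 2^(-1) + 2^(-1) + 2^(-1) + 2^(-1) + 2^(-8) + 2^(-9)
= 0.5 + 0.5 + 0.5 + 0.5 + 0.00390625 + 0.001953125
= 2.0059
Since 2.0059 > 1, prefix-free code does not exist


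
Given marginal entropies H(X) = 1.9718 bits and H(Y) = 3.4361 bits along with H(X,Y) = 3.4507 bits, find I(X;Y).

I(X;Y) = H(X) + H(Y) - H(X,Y)
I(X;Y) = 1.9718 + 3.4361 - 3.4507 = 1.9572 bits


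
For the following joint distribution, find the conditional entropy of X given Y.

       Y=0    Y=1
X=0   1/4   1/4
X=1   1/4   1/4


H(X|Y) = Σ_y p(y) H(X|Y=y)
  p(Y=0) = 1/2, H(X|Y=0) = 1.0000
  p(Y=1) = 1/2, H(X|Y=1) = 1.0000
H(X|Y) = 0.5000×1.0000 + 0.5000×1.0000 = 1.0000 bits


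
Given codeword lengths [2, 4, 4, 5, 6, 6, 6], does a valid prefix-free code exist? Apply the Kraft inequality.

Kraft inequality: Σ 2^(-l_i) ≤ 1 for prefix-free code
Calculating: 2^(-2) + 2^(-4) + 2^(-4) + 2^(-5) + 2^(-6) + 2^(-6) + 2^(-6)
= 0.25 + 0.0625 + 0.0625 + 0.03125 + 0.015625 + 0.015625 + 0.015625
= 0.4531
Since 0.4531 ≤ 1, prefix-free code exists


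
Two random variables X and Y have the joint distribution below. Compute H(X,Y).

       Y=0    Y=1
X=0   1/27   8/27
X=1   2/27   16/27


H(X,Y) = -Σ p(x,y) log₂ p(x,y)
  p(0,0)=1/27: -0.0370 × log₂(0.0370) = 0.1761
  p(0,1)=8/27: -0.2963 × log₂(0.2963) = 0.5200
  p(1,0)=2/27: -0.0741 × log₂(0.0741) = 0.2781
  p(1,1)=16/27: -0.5926 × log₂(0.5926) = 0.4473
H(X,Y) = 1.4216 bits


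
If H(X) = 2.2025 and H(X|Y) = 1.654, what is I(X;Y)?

I(X;Y) = H(X) - H(X|Y)
I(X;Y) = 2.2025 - 1.654 = 0.5485 bits


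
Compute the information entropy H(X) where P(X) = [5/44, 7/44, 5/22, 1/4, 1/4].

H(X) = -Σ p(x) log₂ p(x)
  -5/44 × log₂(5/44) = 0.3565
  -7/44 × log₂(7/44) = 0.4219
  -5/22 × log₂(5/22) = 0.4858
  -1/4 × log₂(1/4) = 0.5000
  -1/4 × log₂(1/4) = 0.5000
H(X) = 2.2643 bits


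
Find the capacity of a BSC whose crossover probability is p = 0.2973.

For BSC with error probability p:
C = 1 - H(p) where H(p) is binary entropy
H(0.2973) = -0.2973 × log₂(0.2973) - 0.7027 × log₂(0.7027)
H(p) = 0.8780
C = 1 - 0.8780 = 0.1220 bits/use


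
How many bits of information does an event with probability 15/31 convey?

Information content I(x) = -log₂(p(x))
I = -log₂(15/31) = -log₂(0.4839)
I = 1.0473 bits


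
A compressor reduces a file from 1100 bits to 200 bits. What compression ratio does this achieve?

Compression ratio = Original / Compressed
= 1100 / 200 = 5.50:1


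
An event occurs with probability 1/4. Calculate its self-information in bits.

Information content I(x) = -log₂(p(x))
I = -log₂(1/4) = -log₂(0.2500)
I = 2.0000 bits


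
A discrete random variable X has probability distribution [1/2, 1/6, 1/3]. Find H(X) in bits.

H(X) = -Σ p(x) log₂ p(x)
  -1/2 × log₂(1/2) = 0.5000
  -1/6 × log₂(1/6) = 0.4308
  -1/3 × log₂(1/3) = 0.5283
H(X) = 1.4591 bits


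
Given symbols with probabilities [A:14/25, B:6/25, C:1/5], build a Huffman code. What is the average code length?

Huffman tree construction:
Combine smallest probabilities repeatedly
Resulting codes:
  A: 1 (length 1)
  B: 01 (length 2)
  C: 00 (length 2)
Average length = Σ p(s) × length(s) = 1.4400 bits


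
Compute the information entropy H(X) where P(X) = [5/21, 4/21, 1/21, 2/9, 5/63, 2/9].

H(X) = -Σ p(x) log₂ p(x)
  -5/21 × log₂(5/21) = 0.4929
  -4/21 × log₂(4/21) = 0.4557
  -1/21 × log₂(1/21) = 0.2092
  -2/9 × log₂(2/9) = 0.4822
  -5/63 × log₂(5/63) = 0.2901
  -2/9 × log₂(2/9) = 0.4822
H(X) = 2.4123 bits


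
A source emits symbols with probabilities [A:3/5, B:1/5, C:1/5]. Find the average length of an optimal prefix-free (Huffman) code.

Huffman tree construction:
Combine smallest probabilities repeatedly
Resulting codes:
  A: 1 (length 1)
  B: 00 (length 2)
  C: 01 (length 2)
Average length = Σ p(s) × length(s) = 1.4000 bits


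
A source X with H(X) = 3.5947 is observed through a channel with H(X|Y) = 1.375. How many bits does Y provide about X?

I(X;Y) = H(X) - H(X|Y)
I(X;Y) = 3.5947 - 1.375 = 2.2197 bits


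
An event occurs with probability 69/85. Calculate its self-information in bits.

Information content I(x) = -log₂(p(x))
I = -log₂(69/85) = -log₂(0.8118)
I = 0.3009 bits


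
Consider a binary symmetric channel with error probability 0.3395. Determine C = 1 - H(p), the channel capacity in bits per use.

For BSC with error probability p:
C = 1 - H(p) where H(p) is binary entropy
H(0.3395) = -0.3395 × log₂(0.3395) - 0.6605 × log₂(0.6605)
H(p) = 0.9243
C = 1 - 0.9243 = 0.0757 bits/use


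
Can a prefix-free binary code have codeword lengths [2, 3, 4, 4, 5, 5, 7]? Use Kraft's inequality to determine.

Kraft inequality: Σ 2^(-l_i) ≤ 1 for prefix-free code
Calculating: 2^(-2) + 2^(-3) + 2^(-4) + 2^(-4) + 2^(-5) + 2^(-5) + 2^(-7)
= 0.25 + 0.125 + 0.0625 + 0.0625 + 0.03125 + 0.03125 + 0.0078125
= 0.5703
Since 0.5703 ≤ 1, prefix-free code exists


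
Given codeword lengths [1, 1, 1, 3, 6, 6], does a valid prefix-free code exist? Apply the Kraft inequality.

Kraft inequality: Σ 2^(-l_i) ≤ 1 for prefix-free code
Calculating: 2^(-1) + 2^(-1) + 2^(-1) + 2^(-3) + 2^(-6) + 2^(-6)
= 0.5 + 0.5 + 0.5 + 0.125 + 0.015625 + 0.015625
= 1.6562
Since 1.6562 > 1, prefix-free code does not exist


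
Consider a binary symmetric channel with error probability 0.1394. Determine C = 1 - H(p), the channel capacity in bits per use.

For BSC with error probability p:
C = 1 - H(p) where H(p) is binary entropy
H(0.1394) = -0.1394 × log₂(0.1394) - 0.8606 × log₂(0.8606)
H(p) = 0.5827
C = 1 - 0.5827 = 0.4173 bits/use


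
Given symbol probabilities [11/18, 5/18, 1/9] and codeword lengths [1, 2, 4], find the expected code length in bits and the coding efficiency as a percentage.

Average length L = Σ p_i × l_i = 1.6111 bits
Entropy H = 1.2997 bits
Efficiency η = H/L × 100% = 80.67%


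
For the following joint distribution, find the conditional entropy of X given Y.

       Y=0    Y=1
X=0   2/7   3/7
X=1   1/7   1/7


H(X|Y) = Σ_y p(y) H(X|Y=y)
  p(Y=0) = 3/7, H(X|Y=0) = 0.9183
  p(Y=1) = 4/7, H(X|Y=1) = 0.8113
H(X|Y) = 0.4286×0.9183 + 0.5714×0.8113 = 0.8571 bits


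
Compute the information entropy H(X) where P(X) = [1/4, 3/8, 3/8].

H(X) = -Σ p(x) log₂ p(x)
  -1/4 × log₂(1/4) = 0.5000
  -3/8 × log₂(3/8) = 0.5306
  -3/8 × log₂(3/8) = 0.5306
H(X) = 1.5613 bits


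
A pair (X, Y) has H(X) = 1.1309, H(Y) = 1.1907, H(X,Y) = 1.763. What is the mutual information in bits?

I(X;Y) = H(X) + H(Y) - H(X,Y)
I(X;Y) = 1.1309 + 1.1907 - 1.763 = 0.5586 bits


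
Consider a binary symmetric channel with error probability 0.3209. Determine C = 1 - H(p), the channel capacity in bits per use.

For BSC with error probability p:
C = 1 - H(p) where H(p) is binary entropy
H(0.3209) = -0.3209 × log₂(0.3209) - 0.6791 × log₂(0.6791)
H(p) = 0.9054
C = 1 - 0.9054 = 0.0946 bits/use


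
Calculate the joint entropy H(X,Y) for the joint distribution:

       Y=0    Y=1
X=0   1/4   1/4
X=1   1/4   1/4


H(X,Y) = -Σ p(x,y) log₂ p(x,y)
  p(0,0)=1/4: -0.2500 × log₂(0.2500) = 0.5000
  p(0,1)=1/4: -0.2500 × log₂(0.2500) = 0.5000
  p(1,0)=1/4: -0.2500 × log₂(0.2500) = 0.5000
  p(1,1)=1/4: -0.2500 × log₂(0.2500) = 0.5000
H(X,Y) = 2.0000 bits


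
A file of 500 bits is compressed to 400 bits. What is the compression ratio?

Compression ratio = Original / Compressed
= 500 / 400 = 1.25:1


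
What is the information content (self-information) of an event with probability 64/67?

Information content I(x) = -log₂(p(x))
I = -log₂(64/67) = -log₂(0.9552)
I = 0.0661 bits


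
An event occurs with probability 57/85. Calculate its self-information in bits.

Information content I(x) = -log₂(p(x))
I = -log₂(57/85) = -log₂(0.6706)
I = 0.5765 bits


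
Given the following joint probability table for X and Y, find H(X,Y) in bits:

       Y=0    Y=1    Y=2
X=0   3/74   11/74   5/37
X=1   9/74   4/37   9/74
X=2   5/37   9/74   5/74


H(X,Y) = -Σ p(x,y) log₂ p(x,y)
  p(0,0)=3/74: -0.0405 × log₂(0.0405) = 0.1875
  p(0,1)=11/74: -0.1486 × log₂(0.1486) = 0.4088
  p(0,2)=5/37: -0.1351 × log₂(0.1351) = 0.3902
  p(1,0)=9/74: -0.1216 × log₂(0.1216) = 0.3697
  p(1,1)=4/37: -0.1081 × log₂(0.1081) = 0.3470
  p(1,2)=9/74: -0.1216 × log₂(0.1216) = 0.3697
  p(2,0)=5/37: -0.1351 × log₂(0.1351) = 0.3902
  p(2,1)=9/74: -0.1216 × log₂(0.1216) = 0.3697
  p(2,2)=5/74: -0.0676 × log₂(0.0676) = 0.2627
H(X,Y) = 3.0953 bits


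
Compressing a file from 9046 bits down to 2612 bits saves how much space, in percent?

Space savings = (1 - Compressed/Original) × 100%
= (1 - 2612/9046) × 100%
= 71.13%


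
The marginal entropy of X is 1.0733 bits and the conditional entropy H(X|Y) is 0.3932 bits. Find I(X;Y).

I(X;Y) = H(X) - H(X|Y)
I(X;Y) = 1.0733 - 0.3932 = 0.6801 bits


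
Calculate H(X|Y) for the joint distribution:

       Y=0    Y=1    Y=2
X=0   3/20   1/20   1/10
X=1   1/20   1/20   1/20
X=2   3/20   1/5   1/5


H(X|Y) = Σ_y p(y) H(X|Y=y)
  p(Y=0) = 7/20, H(X|Y=0) = 1.4488
  p(Y=1) = 3/10, H(X|Y=1) = 1.2516
  p(Y=2) = 7/20, H(X|Y=2) = 1.3788
H(X|Y) = 0.3500×1.4488 + 0.3000×1.2516 + 0.3500×1.3788 = 1.3651 bits


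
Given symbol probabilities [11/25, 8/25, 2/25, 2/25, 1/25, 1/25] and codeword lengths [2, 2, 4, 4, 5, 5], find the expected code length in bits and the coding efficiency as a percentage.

Average length L = Σ p_i × l_i = 2.5600 bits
Entropy H = 2.0017 bits
Efficiency η = H/L × 100% = 78.19%


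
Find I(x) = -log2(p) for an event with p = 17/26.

Information content I(x) = -log₂(p(x))
I = -log₂(17/26) = -log₂(0.6538)
I = 0.6130 bits


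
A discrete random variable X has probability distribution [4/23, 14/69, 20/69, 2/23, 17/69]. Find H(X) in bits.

H(X) = -Σ p(x) log₂ p(x)
  -4/23 × log₂(4/23) = 0.4389
  -14/69 × log₂(14/69) = 0.4669
  -20/69 × log₂(20/69) = 0.5179
  -2/23 × log₂(2/23) = 0.3064
  -17/69 × log₂(17/69) = 0.4979
H(X) = 2.2280 bits


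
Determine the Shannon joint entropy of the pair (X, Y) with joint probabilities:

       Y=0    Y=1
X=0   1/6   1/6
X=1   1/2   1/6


H(X,Y) = -Σ p(x,y) log₂ p(x,y)
  p(0,0)=1/6: -0.1667 × log₂(0.1667) = 0.4308
  p(0,1)=1/6: -0.1667 × log₂(0.1667) = 0.4308
  p(1,0)=1/2: -0.5000 × log₂(0.5000) = 0.5000
  p(1,1)=1/6: -0.1667 × log₂(0.1667) = 0.4308
H(X,Y) = 1.7925 bits


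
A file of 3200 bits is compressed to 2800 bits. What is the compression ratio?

Compression ratio = Original / Compressed
= 3200 / 2800 = 1.14:1


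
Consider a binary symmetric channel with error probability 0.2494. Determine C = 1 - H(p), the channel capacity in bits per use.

For BSC with error probability p:
C = 1 - H(p) where H(p) is binary entropy
H(0.2494) = -0.2494 × log₂(0.2494) - 0.7506 × log₂(0.7506)
H(p) = 0.8103
C = 1 - 0.8103 = 0.1897 bits/use


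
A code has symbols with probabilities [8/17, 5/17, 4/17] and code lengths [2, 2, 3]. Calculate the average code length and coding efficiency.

Average length L = Σ p_i × l_i = 2.2353 bits
Entropy H = 1.5222 bits
Efficiency η = H/L × 100% = 68.10%


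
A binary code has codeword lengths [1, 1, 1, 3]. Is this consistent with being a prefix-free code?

Kraft inequality: Σ 2^(-l_i) ≤ 1 for prefix-free code
Calculating: 2^(-1) + 2^(-1) + 2^(-1) + 2^(-3)
= 0.5 + 0.5 + 0.5 + 0.125
= 1.6250
Since 1.6250 > 1, prefix-free code does not exist


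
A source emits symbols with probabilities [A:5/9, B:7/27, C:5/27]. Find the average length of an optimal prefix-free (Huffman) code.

Huffman tree construction:
Combine smallest probabilities repeatedly
Resulting codes:
  A: 1 (length 1)
  B: 01 (length 2)
  C: 00 (length 2)
Average length = Σ p(s) × length(s) = 1.4444 bits


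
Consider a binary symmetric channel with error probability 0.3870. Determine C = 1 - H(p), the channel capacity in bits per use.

For BSC with error probability p:
C = 1 - H(p) where H(p) is binary entropy
H(0.3870) = -0.3870 × log₂(0.3870) - 0.6130 × log₂(0.6130)
H(p) = 0.9628
C = 1 - 0.9628 = 0.0372 bits/use


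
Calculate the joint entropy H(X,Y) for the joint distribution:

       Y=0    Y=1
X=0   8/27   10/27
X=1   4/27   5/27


H(X,Y) = -Σ p(x,y) log₂ p(x,y)
  p(0,0)=8/27: -0.2963 × log₂(0.2963) = 0.5200
  p(0,1)=10/27: -0.3704 × log₂(0.3704) = 0.5307
  p(1,0)=4/27: -0.1481 × log₂(0.1481) = 0.4081
  p(1,1)=5/27: -0.1852 × log₂(0.1852) = 0.4505
H(X,Y) = 1.9094 bits


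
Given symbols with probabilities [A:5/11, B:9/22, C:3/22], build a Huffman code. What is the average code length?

Huffman tree construction:
Combine smallest probabilities repeatedly
Resulting codes:
  A: 0 (length 1)
  B: 11 (length 2)
  C: 10 (length 2)
Average length = Σ p(s) × length(s) = 1.5455 bits


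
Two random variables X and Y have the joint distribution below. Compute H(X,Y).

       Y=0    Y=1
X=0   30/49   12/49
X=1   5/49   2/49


H(X,Y) = -Σ p(x,y) log₂ p(x,y)
  p(0,0)=30/49: -0.6122 × log₂(0.6122) = 0.4334
  p(0,1)=12/49: -0.2449 × log₂(0.2449) = 0.4971
  p(1,0)=5/49: -0.1020 × log₂(0.1020) = 0.3360
  p(1,1)=2/49: -0.0408 × log₂(0.0408) = 0.1884
H(X,Y) = 1.4548 bits


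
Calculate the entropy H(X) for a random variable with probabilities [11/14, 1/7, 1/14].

H(X) = -Σ p(x) log₂ p(x)
  -11/14 × log₂(11/14) = 0.2734
  -1/7 × log₂(1/7) = 0.4011
  -1/14 × log₂(1/14) = 0.2720
H(X) = 0.9464 bits


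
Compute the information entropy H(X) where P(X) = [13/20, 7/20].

H(X) = -Σ p(x) log₂ p(x)
  -13/20 × log₂(13/20) = 0.4040
  -7/20 × log₂(7/20) = 0.5301
H(X) = 0.9341 bits


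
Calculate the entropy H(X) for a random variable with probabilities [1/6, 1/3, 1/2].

H(X) = -Σ p(x) log₂ p(x)
  -1/6 × log₂(1/6) = 0.4308
  -1/3 × log₂(1/3) = 0.5283
  -1/2 × log₂(1/2) = 0.5000
H(X) = 1.4591 bits


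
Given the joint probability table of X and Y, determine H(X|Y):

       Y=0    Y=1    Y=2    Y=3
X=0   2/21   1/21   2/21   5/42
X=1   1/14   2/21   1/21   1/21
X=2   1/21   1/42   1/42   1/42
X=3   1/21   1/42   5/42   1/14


H(X|Y) = Σ_y p(y) H(X|Y=y)
  p(Y=0) = 11/42, H(X|Y=0) = 1.9363
  p(Y=1) = 4/21, H(X|Y=1) = 1.7500
  p(Y=2) = 2/7, H(X|Y=2) = 1.7842
  p(Y=3) = 11/42, H(X|Y=3) = 1.7899
H(X|Y) = 0.2619×1.9363 + 0.1905×1.7500 + 0.2857×1.7842 + 0.2619×1.7899 = 1.8190 bits


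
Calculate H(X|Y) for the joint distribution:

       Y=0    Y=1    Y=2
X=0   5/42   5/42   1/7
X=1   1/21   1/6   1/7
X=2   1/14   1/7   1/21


H(X|Y) = Σ_y p(y) H(X|Y=y)
  p(Y=0) = 5/21, H(X|Y=0) = 1.4855
  p(Y=1) = 3/7, H(X|Y=1) = 1.5715
  p(Y=2) = 1/3, H(X|Y=2) = 1.4488
H(X|Y) = 0.2381×1.4855 + 0.4286×1.5715 + 0.3333×1.4488 = 1.5101 bits


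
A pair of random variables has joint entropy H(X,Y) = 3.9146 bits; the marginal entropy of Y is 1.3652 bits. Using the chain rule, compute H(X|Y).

Chain rule: H(X,Y) = H(X|Y) + H(Y)
H(X|Y) = H(X,Y) - H(Y) = 3.9146 - 1.3652 = 2.5494 bits


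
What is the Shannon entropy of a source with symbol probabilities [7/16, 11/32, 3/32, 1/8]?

H(X) = -Σ p(x) log₂ p(x)
  -7/16 × log₂(7/16) = 0.5218
  -11/32 × log₂(11/32) = 0.5296
  -3/32 × log₂(3/32) = 0.3202
  -1/8 × log₂(1/8) = 0.3750
H(X) = 1.7465 bits


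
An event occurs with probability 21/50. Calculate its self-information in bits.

Information content I(x) = -log₂(p(x))
I = -log₂(21/50) = -log₂(0.4200)
I = 1.2515 bits


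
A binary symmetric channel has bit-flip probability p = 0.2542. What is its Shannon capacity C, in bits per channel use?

For BSC with error probability p:
C = 1 - H(p) where H(p) is binary entropy
H(0.2542) = -0.2542 × log₂(0.2542) - 0.7458 × log₂(0.7458)
H(p) = 0.8179
C = 1 - 0.8179 = 0.1821 bits/use


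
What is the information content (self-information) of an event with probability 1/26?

Information content I(x) = -log₂(p(x))
I = -log₂(1/26) = -log₂(0.0385)
I = 4.7004 bits


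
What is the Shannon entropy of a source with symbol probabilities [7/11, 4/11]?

H(X) = -Σ p(x) log₂ p(x)
  -7/11 × log₂(7/11) = 0.4150
  -4/11 × log₂(4/11) = 0.5307
H(X) = 0.9457 bits


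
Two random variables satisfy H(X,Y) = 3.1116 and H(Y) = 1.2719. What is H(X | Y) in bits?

Chain rule: H(X,Y) = H(X|Y) + H(Y)
H(X|Y) = H(X,Y) - H(Y) = 3.1116 - 1.2719 = 1.8397 bits


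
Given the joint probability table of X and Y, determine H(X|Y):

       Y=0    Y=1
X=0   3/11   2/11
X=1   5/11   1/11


H(X|Y) = Σ_y p(y) H(X|Y=y)
  p(Y=0) = 8/11, H(X|Y=0) = 0.9544
  p(Y=1) = 3/11, H(X|Y=1) = 0.9183
H(X|Y) = 0.7273×0.9544 + 0.2727×0.9183 = 0.9446 bits


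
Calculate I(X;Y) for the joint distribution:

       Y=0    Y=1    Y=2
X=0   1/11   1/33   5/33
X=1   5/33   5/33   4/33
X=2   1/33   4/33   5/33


H(X) = 1.5580, H(Y) = 1.5580, H(X,Y) = 3.0082
I(X;Y) = H(X) + H(Y) - H(X,Y) = 0.1077 bits


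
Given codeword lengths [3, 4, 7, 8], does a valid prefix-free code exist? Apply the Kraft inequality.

Kraft inequality: Σ 2^(-l_i) ≤ 1 for prefix-free code
Calculating: 2^(-3) + 2^(-4) + 2^(-7) + 2^(-8)
= 0.125 + 0.0625 + 0.0078125 + 0.00390625
= 0.1992
Since 0.1992 ≤ 1, prefix-free code exists


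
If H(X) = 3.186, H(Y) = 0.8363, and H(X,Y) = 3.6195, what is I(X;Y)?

I(X;Y) = H(X) + H(Y) - H(X,Y)
I(X;Y) = 3.186 + 0.8363 - 3.6195 = 0.4028 bits


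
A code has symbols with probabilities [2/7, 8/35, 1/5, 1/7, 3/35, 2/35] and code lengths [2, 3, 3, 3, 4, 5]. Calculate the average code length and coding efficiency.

Average length L = Σ p_i × l_i = 2.9143 bits
Entropy H = 2.4083 bits
Efficiency η = H/L × 100% = 82.64%


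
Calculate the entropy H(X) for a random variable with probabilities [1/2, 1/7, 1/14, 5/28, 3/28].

H(X) = -Σ p(x) log₂ p(x)
  -1/2 × log₂(1/2) = 0.5000
  -1/7 × log₂(1/7) = 0.4011
  -1/14 × log₂(1/14) = 0.2720
  -5/28 × log₂(5/28) = 0.4438
  -3/28 × log₂(3/28) = 0.3453
H(X) = 1.9621 bits


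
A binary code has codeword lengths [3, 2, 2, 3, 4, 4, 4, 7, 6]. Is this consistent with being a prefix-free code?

Kraft inequality: Σ 2^(-l_i) ≤ 1 for prefix-free code
Calculating: 2^(-3) + 2^(-2) + 2^(-2) + 2^(-3) + 2^(-4) + 2^(-4) + 2^(-4) + 2^(-7) + 2^(-6)
= 0.125 + 0.25 + 0.25 + 0.125 + 0.0625 + 0.0625 + 0.0625 + 0.0078125 + 0.015625
= 0.9609
Since 0.9609 ≤ 1, prefix-free code exists


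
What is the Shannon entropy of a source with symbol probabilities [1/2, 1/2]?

H(X) = -Σ p(x) log₂ p(x)
  -1/2 × log₂(1/2) = 0.5000
  -1/2 × log₂(1/2) = 0.5000
H(X) = 1.0000 bits


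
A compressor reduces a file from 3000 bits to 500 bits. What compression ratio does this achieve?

Compression ratio = Original / Compressed
= 3000 / 500 = 6.00:1


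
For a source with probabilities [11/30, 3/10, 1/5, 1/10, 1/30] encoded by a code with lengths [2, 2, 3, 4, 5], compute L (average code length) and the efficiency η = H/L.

Average length L = Σ p_i × l_i = 2.5000 bits
Entropy H = 2.0120 bits
Efficiency η = H/L × 100% = 80.48%


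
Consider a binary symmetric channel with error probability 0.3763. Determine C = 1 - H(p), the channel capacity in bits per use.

For BSC with error probability p:
C = 1 - H(p) where H(p) is binary entropy
H(0.3763) = -0.3763 × log₂(0.3763) - 0.6237 × log₂(0.6237)
H(p) = 0.9554
C = 1 - 0.9554 = 0.0446 bits/use


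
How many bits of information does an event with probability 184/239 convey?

Information content I(x) = -log₂(p(x))
I = -log₂(184/239) = -log₂(0.7699)
I = 0.3773 bits


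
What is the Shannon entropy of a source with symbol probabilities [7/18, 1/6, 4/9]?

H(X) = -Σ p(x) log₂ p(x)
  -7/18 × log₂(7/18) = 0.5299
  -1/6 × log₂(1/6) = 0.4308
  -4/9 × log₂(4/9) = 0.5200
H(X) = 1.4807 bits


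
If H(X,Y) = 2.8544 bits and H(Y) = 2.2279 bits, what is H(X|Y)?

Chain rule: H(X,Y) = H(X|Y) + H(Y)
H(X|Y) = H(X,Y) - H(Y) = 2.8544 - 2.2279 = 0.6265 bits


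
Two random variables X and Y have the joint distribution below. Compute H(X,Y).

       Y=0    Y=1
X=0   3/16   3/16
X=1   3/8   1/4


H(X,Y) = -Σ p(x,y) log₂ p(x,y)
  p(0,0)=3/16: -0.1875 × log₂(0.1875) = 0.4528
  p(0,1)=3/16: -0.1875 × log₂(0.1875) = 0.4528
  p(1,0)=3/8: -0.3750 × log₂(0.3750) = 0.5306
  p(1,1)=1/4: -0.2500 × log₂(0.2500) = 0.5000
H(X,Y) = 1.9363 bits


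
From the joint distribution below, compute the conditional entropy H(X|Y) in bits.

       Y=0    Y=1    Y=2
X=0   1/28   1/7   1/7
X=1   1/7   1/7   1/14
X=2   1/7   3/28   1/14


H(X|Y) = Σ_y p(y) H(X|Y=y)
  p(Y=0) = 9/28, H(X|Y=0) = 1.3921
  p(Y=1) = 11/28, H(X|Y=1) = 1.5726
  p(Y=2) = 2/7, H(X|Y=2) = 1.5000
H(X|Y) = 0.3214×1.3921 + 0.3929×1.5726 + 0.2857×1.5000 = 1.4939 bits


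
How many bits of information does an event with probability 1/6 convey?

Information content I(x) = -log₂(p(x))
I = -log₂(1/6) = -log₂(0.1667)
I = 2.5850 bits


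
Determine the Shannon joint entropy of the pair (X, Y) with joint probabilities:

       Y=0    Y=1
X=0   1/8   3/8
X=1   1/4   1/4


H(X,Y) = -Σ p(x,y) log₂ p(x,y)
  p(0,0)=1/8: -0.1250 × log₂(0.1250) = 0.3750
  p(0,1)=3/8: -0.3750 × log₂(0.3750) = 0.5306
  p(1,0)=1/4: -0.2500 × log₂(0.2500) = 0.5000
  p(1,1)=1/4: -0.2500 × log₂(0.2500) = 0.5000
H(X,Y) = 1.9056 bits


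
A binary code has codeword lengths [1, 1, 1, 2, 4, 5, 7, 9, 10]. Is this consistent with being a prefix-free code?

Kraft inequality: Σ 2^(-l_i) ≤ 1 for prefix-free code
Calculating: 2^(-1) + 2^(-1) + 2^(-1) + 2^(-2) + 2^(-4) + 2^(-5) + 2^(-7) + 2^(-9) + 2^(-10)
= 0.5 + 0.5 + 0.5 + 0.25 + 0.0625 + 0.03125 + 0.0078125 + 0.001953125 + 0.0009765625
= 1.8545
Since 1.8545 > 1, prefix-free code does not exist


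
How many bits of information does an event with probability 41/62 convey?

Information content I(x) = -log₂(p(x))
I = -log₂(41/62) = -log₂(0.6613)
I = 0.5966 bits


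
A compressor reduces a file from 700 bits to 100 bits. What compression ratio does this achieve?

Compression ratio = Original / Compressed
= 700 / 100 = 7.00:1


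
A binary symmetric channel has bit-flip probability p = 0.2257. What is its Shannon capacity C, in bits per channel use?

For BSC with error probability p:
C = 1 - H(p) where H(p) is binary entropy
H(0.2257) = -0.2257 × log₂(0.2257) - 0.7743 × log₂(0.7743)
H(p) = 0.7704
C = 1 - 0.7704 = 0.2296 bits/use


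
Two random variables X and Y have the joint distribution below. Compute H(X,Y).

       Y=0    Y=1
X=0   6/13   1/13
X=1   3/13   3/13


H(X,Y) = -Σ p(x,y) log₂ p(x,y)
  p(0,0)=6/13: -0.4615 × log₂(0.4615) = 0.5148
  p(0,1)=1/13: -0.0769 × log₂(0.0769) = 0.2846
  p(1,0)=3/13: -0.2308 × log₂(0.2308) = 0.4882
  p(1,1)=3/13: -0.2308 × log₂(0.2308) = 0.4882
H(X,Y) = 1.7759 bits


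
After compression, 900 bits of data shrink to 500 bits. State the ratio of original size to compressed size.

Compression ratio = Original / Compressed
= 900 / 500 = 1.80:1


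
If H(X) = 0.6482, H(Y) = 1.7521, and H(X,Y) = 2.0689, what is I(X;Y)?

I(X;Y) = H(X) + H(Y) - H(X,Y)
I(X;Y) = 0.6482 + 1.7521 - 2.0689 = 0.3314 bits


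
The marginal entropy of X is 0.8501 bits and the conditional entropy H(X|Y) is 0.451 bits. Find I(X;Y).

I(X;Y) = H(X) - H(X|Y)
I(X;Y) = 0.8501 - 0.451 = 0.3991 bits


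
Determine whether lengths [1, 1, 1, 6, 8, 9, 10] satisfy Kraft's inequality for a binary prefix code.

Kraft inequality: Σ 2^(-l_i) ≤ 1 for prefix-free code
Calculating: 2^(-1) + 2^(-1) + 2^(-1) + 2^(-6) + 2^(-8) + 2^(-9) + 2^(-10)
= 0.5 + 0.5 + 0.5 + 0.015625 + 0.00390625 + 0.001953125 + 0.0009765625
= 1.5225
Since 1.5225 > 1, prefix-free code does not exist


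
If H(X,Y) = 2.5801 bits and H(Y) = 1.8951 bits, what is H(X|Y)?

Chain rule: H(X,Y) = H(X|Y) + H(Y)
H(X|Y) = H(X,Y) - H(Y) = 2.5801 - 1.8951 = 0.685 bits


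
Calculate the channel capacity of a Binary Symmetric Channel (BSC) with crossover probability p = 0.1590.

For BSC with error probability p:
C = 1 - H(p) where H(p) is binary entropy
H(0.1590) = -0.1590 × log₂(0.1590) - 0.8410 × log₂(0.8410)
H(p) = 0.6319
C = 1 - 0.6319 = 0.3681 bits/use


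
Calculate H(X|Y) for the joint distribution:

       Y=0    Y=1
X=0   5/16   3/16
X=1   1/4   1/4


H(X|Y) = Σ_y p(y) H(X|Y=y)
  p(Y=0) = 9/16, H(X|Y=0) = 0.9911
  p(Y=1) = 7/16, H(X|Y=1) = 0.9852
H(X|Y) = 0.5625×0.9911 + 0.4375×0.9852 = 0.9885 bits


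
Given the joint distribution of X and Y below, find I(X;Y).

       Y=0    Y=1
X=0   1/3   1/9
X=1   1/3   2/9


H(X) = 0.9911, H(Y) = 0.9183, H(X,Y) = 1.8911
I(X;Y) = H(X) + H(Y) - H(X,Y) = 0.0183 bits


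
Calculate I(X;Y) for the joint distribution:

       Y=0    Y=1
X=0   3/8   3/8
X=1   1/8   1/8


H(X) = 0.8113, H(Y) = 1.0000, H(X,Y) = 1.8113
I(X;Y) = H(X) + H(Y) - H(X,Y) = 0.0000 bits


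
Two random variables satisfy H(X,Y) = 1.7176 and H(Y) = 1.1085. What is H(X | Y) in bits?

Chain rule: H(X,Y) = H(X|Y) + H(Y)
H(X|Y) = H(X,Y) - H(Y) = 1.7176 - 1.1085 = 0.6091 bits


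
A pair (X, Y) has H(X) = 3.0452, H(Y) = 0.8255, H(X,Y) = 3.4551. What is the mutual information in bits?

I(X;Y) = H(X) + H(Y) - H(X,Y)
I(X;Y) = 3.0452 + 0.8255 - 3.4551 = 0.4156 bits


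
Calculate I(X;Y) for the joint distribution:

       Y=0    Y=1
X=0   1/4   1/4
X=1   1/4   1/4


H(X) = 1.0000, H(Y) = 1.0000, H(X,Y) = 2.0000
I(X;Y) = H(X) + H(Y) - H(X,Y) = 0.0000 bits


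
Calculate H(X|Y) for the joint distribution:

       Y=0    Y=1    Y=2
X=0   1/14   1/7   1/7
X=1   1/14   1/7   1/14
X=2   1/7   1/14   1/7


H(X|Y) = Σ_y p(y) H(X|Y=y)
  p(Y=0) = 2/7, H(X|Y=0) = 1.5000
  p(Y=1) = 5/14, H(X|Y=1) = 1.5219
  p(Y=2) = 5/14, H(X|Y=2) = 1.5219
H(X|Y) = 0.2857×1.5000 + 0.3571×1.5219 + 0.3571×1.5219 = 1.5157 bits


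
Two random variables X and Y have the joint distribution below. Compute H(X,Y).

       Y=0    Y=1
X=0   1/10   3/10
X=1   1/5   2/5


H(X,Y) = -Σ p(x,y) log₂ p(x,y)
  p(0,0)=1/10: -0.1000 × log₂(0.1000) = 0.3322
  p(0,1)=3/10: -0.3000 × log₂(0.3000) = 0.5211
  p(1,0)=1/5: -0.2000 × log₂(0.2000) = 0.4644
  p(1,1)=2/5: -0.4000 × log₂(0.4000) = 0.5288
H(X,Y) = 1.8464 bits


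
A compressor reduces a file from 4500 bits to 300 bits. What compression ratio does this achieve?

Compression ratio = Original / Compressed
= 4500 / 300 = 15.00:1


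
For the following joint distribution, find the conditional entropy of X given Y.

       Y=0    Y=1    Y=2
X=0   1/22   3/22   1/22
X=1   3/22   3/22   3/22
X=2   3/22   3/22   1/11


H(X|Y) = Σ_y p(y) H(X|Y=y)
  p(Y=0) = 7/22, H(X|Y=0) = 1.4488
  p(Y=1) = 9/22, H(X|Y=1) = 1.5850
  p(Y=2) = 3/11, H(X|Y=2) = 1.4591
H(X|Y) = 0.3182×1.4488 + 0.4091×1.5850 + 0.2727×1.4591 = 1.5073 bits


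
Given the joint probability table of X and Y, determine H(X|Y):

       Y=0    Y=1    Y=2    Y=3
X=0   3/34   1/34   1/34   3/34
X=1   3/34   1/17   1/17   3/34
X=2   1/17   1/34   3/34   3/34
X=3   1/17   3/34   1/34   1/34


H(X|Y) = Σ_y p(y) H(X|Y=y)
  p(Y=0) = 5/17, H(X|Y=0) = 1.9710
  p(Y=1) = 7/34, H(X|Y=1) = 1.8424
  p(Y=2) = 7/34, H(X|Y=2) = 1.8424
  p(Y=3) = 5/17, H(X|Y=3) = 1.8955
H(X|Y) = 0.2941×1.9710 + 0.2059×1.8424 + 0.2059×1.8424 + 0.2941×1.8955 = 1.8958 bits


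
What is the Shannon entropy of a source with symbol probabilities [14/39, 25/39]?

H(X) = -Σ p(x) log₂ p(x)
  -14/39 × log₂(14/39) = 0.5306
  -25/39 × log₂(25/39) = 0.4112
H(X) = 0.9418 bits


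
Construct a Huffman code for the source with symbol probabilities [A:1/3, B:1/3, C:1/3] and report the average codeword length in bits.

Huffman tree construction:
Combine smallest probabilities repeatedly
Resulting codes:
  A: 10 (length 2)
  B: 11 (length 2)
  C: 0 (length 1)
Average length = Σ p(s) × length(s) = 1.6667 bits


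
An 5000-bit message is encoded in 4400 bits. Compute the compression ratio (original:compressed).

Compression ratio = Original / Compressed
= 5000 / 4400 = 1.14:1


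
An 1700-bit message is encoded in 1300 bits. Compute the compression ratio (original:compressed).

Compression ratio = Original / Compressed
= 1700 / 1300 = 1.31:1


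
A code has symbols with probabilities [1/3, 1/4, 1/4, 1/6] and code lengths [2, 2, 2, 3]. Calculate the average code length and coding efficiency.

Average length L = Σ p_i × l_i = 2.1667 bits
Entropy H = 1.9591 bits
Efficiency η = H/L × 100% = 90.42%


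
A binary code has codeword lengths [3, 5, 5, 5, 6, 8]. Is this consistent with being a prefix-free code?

Kraft inequality: Σ 2^(-l_i) ≤ 1 for prefix-free code
Calculating: 2^(-3) + 2^(-5) + 2^(-5) + 2^(-5) + 2^(-6) + 2^(-8)
= 0.125 + 0.03125 + 0.03125 + 0.03125 + 0.015625 + 0.00390625
= 0.2383
Since 0.2383 ≤ 1, prefix-free code exists


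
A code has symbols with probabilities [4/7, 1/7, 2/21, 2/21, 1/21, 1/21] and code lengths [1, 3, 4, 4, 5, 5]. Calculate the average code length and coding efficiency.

Average length L = Σ p_i × l_i = 2.2381 bits
Entropy H = 1.9269 bits
Efficiency η = H/L × 100% = 86.09%


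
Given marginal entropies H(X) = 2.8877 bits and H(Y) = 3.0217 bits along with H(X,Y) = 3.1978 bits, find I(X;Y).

I(X;Y) = H(X) + H(Y) - H(X,Y)
I(X;Y) = 2.8877 + 3.0217 - 3.1978 = 2.7116 bits


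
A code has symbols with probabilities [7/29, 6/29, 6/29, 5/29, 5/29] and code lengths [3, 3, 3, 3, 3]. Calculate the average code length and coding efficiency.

Average length L = Σ p_i × l_i = 3.0000 bits
Entropy H = 2.3100 bits
Efficiency η = H/L × 100% = 77.00%


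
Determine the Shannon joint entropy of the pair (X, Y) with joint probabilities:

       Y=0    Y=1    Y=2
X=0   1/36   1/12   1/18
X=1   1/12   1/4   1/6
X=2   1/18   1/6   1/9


H(X,Y) = -Σ p(x,y) log₂ p(x,y)
  p(0,0)=1/36: -0.0278 × log₂(0.0278) = 0.1436
  p(0,1)=1/12: -0.0833 × log₂(0.0833) = 0.2987
  p(0,2)=1/18: -0.0556 × log₂(0.0556) = 0.2317
  p(1,0)=1/12: -0.0833 × log₂(0.0833) = 0.2987
  p(1,1)=1/4: -0.2500 × log₂(0.2500) = 0.5000
  p(1,2)=1/6: -0.1667 × log₂(0.1667) = 0.4308
  p(2,0)=1/18: -0.0556 × log₂(0.0556) = 0.2317
  p(2,1)=1/6: -0.1667 × log₂(0.1667) = 0.4308
  p(2,2)=1/9: -0.1111 × log₂(0.1111) = 0.3522
H(X,Y) = 2.9183 bits


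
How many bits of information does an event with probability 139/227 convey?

Information content I(x) = -log₂(p(x))
I = -log₂(139/227) = -log₂(0.6123)
I = 0.7076 bits


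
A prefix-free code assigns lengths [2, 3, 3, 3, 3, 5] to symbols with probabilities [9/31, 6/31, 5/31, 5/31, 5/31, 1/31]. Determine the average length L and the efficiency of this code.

Average length L = Σ p_i × l_i = 2.7742 bits
Entropy H = 2.4101 bits
Efficiency η = H/L × 100% = 86.87%


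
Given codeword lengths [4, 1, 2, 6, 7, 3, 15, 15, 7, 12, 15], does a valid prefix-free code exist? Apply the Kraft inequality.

Kraft inequality: Σ 2^(-l_i) ≤ 1 for prefix-free code
Calculating: 2^(-4) + 2^(-1) + 2^(-2) + 2^(-6) + 2^(-7) + 2^(-3) + 2^(-15) + 2^(-15) + 2^(-7) + 2^(-12) + 2^(-15)
= 0.0625 + 0.5 + 0.25 + 0.015625 + 0.0078125 + 0.125 + 3.0517578125e-05 + 3.0517578125e-05 + 0.0078125 + 0.000244140625 + 3.0517578125e-05
= 0.9691
Since 0.9691 ≤ 1, prefix-free code exists


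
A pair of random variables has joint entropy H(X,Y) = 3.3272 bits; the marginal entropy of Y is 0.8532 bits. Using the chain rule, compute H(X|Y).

Chain rule: H(X,Y) = H(X|Y) + H(Y)
H(X|Y) = H(X,Y) - H(Y) = 3.3272 - 0.8532 = 2.474 bits


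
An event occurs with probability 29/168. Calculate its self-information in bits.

Information content I(x) = -log₂(p(x))
I = -log₂(29/168) = -log₂(0.1726)
I = 2.5343 bits


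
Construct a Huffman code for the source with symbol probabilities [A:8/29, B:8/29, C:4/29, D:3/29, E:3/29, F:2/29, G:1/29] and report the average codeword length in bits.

Huffman tree construction:
Combine smallest probabilities repeatedly
Resulting codes:
  A: 10 (length 2)
  B: 11 (length 2)
  C: 011 (length 3)
  D: 000 (length 3)
  E: 001 (length 3)
  F: 0101 (length 4)
  G: 0100 (length 4)
Average length = Σ p(s) × length(s) = 2.5517 bits


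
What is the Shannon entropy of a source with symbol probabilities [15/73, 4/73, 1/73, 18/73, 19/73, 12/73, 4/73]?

H(X) = -Σ p(x) log₂ p(x)
  -15/73 × log₂(15/73) = 0.4691
  -4/73 × log₂(4/73) = 0.2296
  -1/73 × log₂(1/73) = 0.0848
  -18/73 × log₂(18/73) = 0.4981
  -19/73 × log₂(19/73) = 0.5054
  -12/73 × log₂(12/73) = 0.4282
  -4/73 × log₂(4/73) = 0.2296
H(X) = 2.4447 bits


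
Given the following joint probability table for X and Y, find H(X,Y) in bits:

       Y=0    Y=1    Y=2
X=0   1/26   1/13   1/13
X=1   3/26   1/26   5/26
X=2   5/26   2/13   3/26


H(X,Y) = -Σ p(x,y) log₂ p(x,y)
  p(0,0)=1/26: -0.0385 × log₂(0.0385) = 0.1808
  p(0,1)=1/13: -0.0769 × log₂(0.0769) = 0.2846
  p(0,2)=1/13: -0.0769 × log₂(0.0769) = 0.2846
  p(1,0)=3/26: -0.1154 × log₂(0.1154) = 0.3595
  p(1,1)=1/26: -0.0385 × log₂(0.0385) = 0.1808
  p(1,2)=5/26: -0.1923 × log₂(0.1923) = 0.4574
  p(2,0)=5/26: -0.1923 × log₂(0.1923) = 0.4574
  p(2,1)=2/13: -0.1538 × log₂(0.1538) = 0.4155
  p(2,2)=3/26: -0.1154 × log₂(0.1154) = 0.3595
H(X,Y) = 2.9801 bits


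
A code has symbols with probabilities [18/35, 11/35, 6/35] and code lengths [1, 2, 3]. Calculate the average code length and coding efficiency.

Average length L = Σ p_i × l_i = 1.6571 bits
Entropy H = 1.4544 bits
Efficiency η = H/L × 100% = 87.76%


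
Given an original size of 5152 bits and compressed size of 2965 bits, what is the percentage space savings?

Space savings = (1 - Compressed/Original) × 100%
= (1 - 2965/5152) × 100%
= 42.45%


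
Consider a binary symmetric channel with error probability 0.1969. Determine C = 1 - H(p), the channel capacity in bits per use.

For BSC with error probability p:
C = 1 - H(p) where H(p) is binary entropy
H(0.1969) = -0.1969 × log₂(0.1969) - 0.8031 × log₂(0.8031)
H(p) = 0.7157
C = 1 - 0.7157 = 0.2843 bits/use


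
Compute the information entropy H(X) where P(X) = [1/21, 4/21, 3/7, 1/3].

H(X) = -Σ p(x) log₂ p(x)
  -1/21 × log₂(1/21) = 0.2092
  -4/21 × log₂(4/21) = 0.4557
  -3/7 × log₂(3/7) = 0.5239
  -1/3 × log₂(1/3) = 0.5283
H(X) = 1.7170 bits


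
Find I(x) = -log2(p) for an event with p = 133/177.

Information content I(x) = -log₂(p(x))
I = -log₂(133/177) = -log₂(0.7514)
I = 0.4123 bits


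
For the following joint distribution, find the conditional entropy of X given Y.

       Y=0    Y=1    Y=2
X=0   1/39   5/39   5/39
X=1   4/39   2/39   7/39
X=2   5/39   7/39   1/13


H(X|Y) = Σ_y p(y) H(X|Y=y)
  p(Y=0) = 10/39, H(X|Y=0) = 1.3610
  p(Y=1) = 14/39, H(X|Y=1) = 1.4316
  p(Y=2) = 5/13, H(X|Y=2) = 1.5058
H(X|Y) = 0.2564×1.3610 + 0.3590×1.4316 + 0.3846×1.5058 = 1.4420 bits


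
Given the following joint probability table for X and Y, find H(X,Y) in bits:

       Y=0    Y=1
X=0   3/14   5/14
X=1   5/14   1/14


H(X,Y) = -Σ p(x,y) log₂ p(x,y)
  p(0,0)=3/14: -0.2143 × log₂(0.2143) = 0.4762
  p(0,1)=5/14: -0.3571 × log₂(0.3571) = 0.5305
  p(1,0)=5/14: -0.3571 × log₂(0.3571) = 0.5305
  p(1,1)=1/14: -0.0714 × log₂(0.0714) = 0.2720
H(X,Y) = 1.8092 bits


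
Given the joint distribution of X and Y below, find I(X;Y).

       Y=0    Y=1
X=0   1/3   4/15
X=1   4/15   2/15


H(X) = 0.9710, H(Y) = 0.9710, H(X,Y) = 1.9329
I(X;Y) = H(X) + H(Y) - H(X,Y) = 0.0090 bits


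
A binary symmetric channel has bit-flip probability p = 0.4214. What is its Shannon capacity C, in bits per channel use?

For BSC with error probability p:
C = 1 - H(p) where H(p) is binary entropy
H(0.4214) = -0.4214 × log₂(0.4214) - 0.5786 × log₂(0.5786)
H(p) = 0.9821
C = 1 - 0.9821 = 0.0179 bits/use


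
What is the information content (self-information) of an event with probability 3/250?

Information content I(x) = -log₂(p(x))
I = -log₂(3/250) = -log₂(0.0120)
I = 6.3808 bits


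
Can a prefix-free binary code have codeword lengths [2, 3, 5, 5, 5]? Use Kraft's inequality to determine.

Kraft inequality: Σ 2^(-l_i) ≤ 1 for prefix-free code
Calculating: 2^(-2) + 2^(-3) + 2^(-5) + 2^(-5) + 2^(-5)
= 0.25 + 0.125 + 0.03125 + 0.03125 + 0.03125
= 0.4688
Since 0.4688 ≤ 1, prefix-free code exists


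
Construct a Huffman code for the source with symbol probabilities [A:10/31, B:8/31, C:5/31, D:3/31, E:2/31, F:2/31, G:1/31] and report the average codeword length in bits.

Huffman tree construction:
Combine smallest probabilities repeatedly
Resulting codes:
  A: 11 (length 2)
  B: 01 (length 2)
  C: 101 (length 3)
  D: 001 (length 3)
  E: 1001 (length 4)
  F: 000 (length 3)
  G: 1000 (length 4)
Average length = Σ p(s) × length(s) = 2.5161 bits


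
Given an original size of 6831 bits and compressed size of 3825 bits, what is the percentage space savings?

Space savings = (1 - Compressed/Original) × 100%
= (1 - 3825/6831) × 100%
= 44.01%


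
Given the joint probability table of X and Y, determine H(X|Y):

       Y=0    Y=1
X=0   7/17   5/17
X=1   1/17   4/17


H(X|Y) = Σ_y p(y) H(X|Y=y)
  p(Y=0) = 8/17, H(X|Y=0) = 0.5436
  p(Y=1) = 9/17, H(X|Y=1) = 0.9911
H(X|Y) = 0.4706×0.5436 + 0.5294×0.9911 = 0.7805 bits


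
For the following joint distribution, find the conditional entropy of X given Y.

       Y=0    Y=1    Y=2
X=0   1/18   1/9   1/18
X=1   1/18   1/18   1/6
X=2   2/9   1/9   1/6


H(X|Y) = Σ_y p(y) H(X|Y=y)
  p(Y=0) = 1/3, H(X|Y=0) = 1.2516
  p(Y=1) = 5/18, H(X|Y=1) = 1.5219
  p(Y=2) = 7/18, H(X|Y=2) = 1.4488
H(X|Y) = 0.3333×1.2516 + 0.2778×1.5219 + 0.3889×1.4488 = 1.4034 bits


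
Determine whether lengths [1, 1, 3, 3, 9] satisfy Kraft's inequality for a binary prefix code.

Kraft inequality: Σ 2^(-l_i) ≤ 1 for prefix-free code
Calculating: 2^(-1) + 2^(-1) + 2^(-3) + 2^(-3) + 2^(-9)
= 0.5 + 0.5 + 0.125 + 0.125 + 0.001953125
= 1.2520
Since 1.2520 > 1, prefix-free code does not exist


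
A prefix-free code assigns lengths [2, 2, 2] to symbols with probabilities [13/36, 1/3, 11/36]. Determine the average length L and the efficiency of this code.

Average length L = Σ p_i × l_i = 2.0000 bits
Entropy H = 1.5816 bits
Efficiency η = H/L × 100% = 79.08%


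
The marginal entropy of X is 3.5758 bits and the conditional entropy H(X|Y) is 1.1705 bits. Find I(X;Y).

I(X;Y) = H(X) - H(X|Y)
I(X;Y) = 3.5758 - 1.1705 = 2.4053 bits


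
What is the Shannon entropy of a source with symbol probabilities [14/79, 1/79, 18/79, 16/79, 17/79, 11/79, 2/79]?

H(X) = -Σ p(x) log₂ p(x)
  -14/79 × log₂(14/79) = 0.4424
  -1/79 × log₂(1/79) = 0.0798
  -18/79 × log₂(18/79) = 0.4862
  -16/79 × log₂(16/79) = 0.4666
  -17/79 × log₂(17/79) = 0.4769
  -11/79 × log₂(11/79) = 0.3960
  -2/79 × log₂(2/79) = 0.1343
H(X) = 2.4822 bits
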